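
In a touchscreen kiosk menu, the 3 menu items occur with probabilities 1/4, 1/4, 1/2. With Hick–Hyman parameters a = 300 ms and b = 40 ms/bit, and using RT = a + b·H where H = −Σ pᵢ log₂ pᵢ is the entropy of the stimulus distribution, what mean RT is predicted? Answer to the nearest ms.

Each term −pᵢ log₂ pᵢ: 0.25·2 + 0.25·2 + 0.5·1; summed, H = 1.500 bits.
Mean RT = a + bH = 300 + 40·1.500 = 360.00 ms.

360 ms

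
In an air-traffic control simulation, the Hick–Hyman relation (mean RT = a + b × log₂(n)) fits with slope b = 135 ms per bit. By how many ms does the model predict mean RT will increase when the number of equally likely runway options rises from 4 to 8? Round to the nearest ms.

The intercept a cancels: ΔRT = b·(log₂ n₂ − log₂ n₁) = b·log₂(n₂/n₁).
log₂(8) − log₂(4) = log₂(8/4) = log₂(2) = 1.
ΔRT = 135 × 1.0000 = 135.000 ms.

135 ms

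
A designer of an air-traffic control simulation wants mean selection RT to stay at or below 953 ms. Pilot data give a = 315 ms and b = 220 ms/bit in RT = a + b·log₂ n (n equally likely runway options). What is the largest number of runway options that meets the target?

7

Set 315 + 220·log₂ n ≤ 953 → log₂ n ≤ (953 − 315)/220 = 2.9000.
So n ≤ 2^2.9000 = 7.464; the largest integer n is 7.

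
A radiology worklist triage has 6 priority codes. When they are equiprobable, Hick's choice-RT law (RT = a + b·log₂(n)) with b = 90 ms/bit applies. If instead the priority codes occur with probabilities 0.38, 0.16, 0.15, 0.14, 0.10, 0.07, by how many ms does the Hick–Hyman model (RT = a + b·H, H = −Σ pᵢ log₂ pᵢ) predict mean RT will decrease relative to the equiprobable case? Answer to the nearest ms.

The RT saving is b·ΔH. Equiprobable H₀ = log₂(6) = 2.5850 bits; with the given probabilities H = 2.3619 bits.
b·(H₀ − H) = 90 × (2.5850 − 2.3619) = 20.08 ms.

20 ms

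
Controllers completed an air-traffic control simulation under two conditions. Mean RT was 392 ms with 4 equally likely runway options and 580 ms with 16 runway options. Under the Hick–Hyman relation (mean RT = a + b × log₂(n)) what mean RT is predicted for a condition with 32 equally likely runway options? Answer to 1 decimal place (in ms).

Solve the two-equation system in a and b:
  b = (580 − 392) / (log₂ 16 − log₂ 4) = 188 / (4 − 2) = 94.000 ms/bit
  a = 392 − 94.000 × 2 = 204.000 ms
Then RT(32) = 204.000 + 94.000 × log₂ 32 = 204.000 + 94.000 × 5 ≈ 674.000 ms.

674.0 ms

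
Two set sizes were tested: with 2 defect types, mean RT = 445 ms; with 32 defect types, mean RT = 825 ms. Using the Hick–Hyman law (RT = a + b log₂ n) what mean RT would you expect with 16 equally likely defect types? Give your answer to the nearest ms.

Solve the two-equation system in a and b:
  b = (825 − 445) / (log₂ 32 − log₂ 2) = 380 / (5 − 1) = 95 ms/bit
  a = 445 − 95 × 1 = 350 ms
Then RT(16) = 350 + 95 × log₂ 16 = 350 + 95 × 4 ≈ 730.000 ms.

730 ms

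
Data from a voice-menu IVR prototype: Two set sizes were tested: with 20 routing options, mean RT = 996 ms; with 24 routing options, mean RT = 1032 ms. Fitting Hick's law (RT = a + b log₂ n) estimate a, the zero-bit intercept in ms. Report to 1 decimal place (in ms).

404.5 ms

Slope: b = (1032 − 996) / (log₂ 24 − log₂ 20) = 36/0.2630 = 136.864 ms/bit.
Intercept: a = 996 − 136.864·log₂(20) = 404.483 ms.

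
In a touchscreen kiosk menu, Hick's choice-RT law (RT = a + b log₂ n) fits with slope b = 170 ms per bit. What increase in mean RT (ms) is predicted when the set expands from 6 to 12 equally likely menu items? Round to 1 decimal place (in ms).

170.0 ms

Only the slope matters, since a is common to both: ΔRT = b·log₂(n₂/n₁).
log₂(12) − log₂(6) = log₂(12/6) = log₂(2) = 1.
ΔRT = 170 × 1.0000 = 170.000 ms.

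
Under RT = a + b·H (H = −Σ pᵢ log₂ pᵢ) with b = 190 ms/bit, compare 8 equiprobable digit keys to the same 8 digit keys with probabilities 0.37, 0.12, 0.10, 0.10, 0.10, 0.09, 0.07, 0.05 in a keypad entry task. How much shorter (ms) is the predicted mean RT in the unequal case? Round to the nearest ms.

The RT saving is b·ΔH. Equiprobable H₀ = log₂(8) = 3.0000 bits; with the given probabilities H = 2.6917 bits.
b·(H₀ − H) = 190 × (3.0000 − 2.6917) = 58.58 ms.

59 ms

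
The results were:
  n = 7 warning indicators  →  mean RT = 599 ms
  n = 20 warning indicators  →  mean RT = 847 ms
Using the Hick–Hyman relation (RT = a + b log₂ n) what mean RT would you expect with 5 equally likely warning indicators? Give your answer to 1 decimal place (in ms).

519.5 ms

With log₂ n on the abscissa the relation is linear; from the two conditions:
  b = (847 − 599) / (log₂ 20 − log₂ 7) = 248 / (4.3219 − 2.8074) = 163.743 ms/bit
  a = 599 − 163.743 × 2.8074 = 139.317 ms
Then RT(5) = 139.317 + 163.743 × log₂ 5 = 139.317 + 163.743 × 2.3219 ≈ 519.515 ms.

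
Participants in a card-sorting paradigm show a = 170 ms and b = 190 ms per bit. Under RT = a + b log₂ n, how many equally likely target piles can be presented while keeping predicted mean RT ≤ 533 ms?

3

190·log₂ n ≤ 533 − 170 = 363, giving log₂ n ≤ 1.9105 and n ≤ 3.759. The largest whole number is 3.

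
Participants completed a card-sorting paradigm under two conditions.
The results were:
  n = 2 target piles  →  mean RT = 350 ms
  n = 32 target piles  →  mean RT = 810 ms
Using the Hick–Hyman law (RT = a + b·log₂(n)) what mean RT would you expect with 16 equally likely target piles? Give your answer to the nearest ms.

695 ms

RT is linear in log₂ n, so two points fix the line:
  b = (810 − 350) / (log₂ 32 − log₂ 2) = 460 / (5 − 1) = 115 ms/bit
  a = 350 − 115 × 1 = 235 ms
Then RT(16) = 235 + 115 × log₂ 16 = 235 + 115 × 4 ≈ 695.000 ms.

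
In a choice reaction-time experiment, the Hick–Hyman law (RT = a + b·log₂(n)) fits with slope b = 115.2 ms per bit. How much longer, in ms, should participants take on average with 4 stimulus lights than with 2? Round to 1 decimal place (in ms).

115.2 ms

The intercept a cancels: ΔRT = b·(log₂ n₂ − log₂ n₁) = b·log₂(n₂/n₁).
log₂(4) − log₂(2) = log₂(4/2) = log₂(2) = 1.
ΔRT = 115.2 × 1.0000 = 115.200 ms.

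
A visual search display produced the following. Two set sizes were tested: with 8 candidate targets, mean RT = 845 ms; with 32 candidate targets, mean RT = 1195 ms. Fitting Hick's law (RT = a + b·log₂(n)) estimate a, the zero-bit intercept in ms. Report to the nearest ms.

320 ms

The slope on a log₂ axis is (1195 − 845) / (5 − 3) = 175 ms/bit.
a = RT₁ − b·log₂ n₁ = 845 − 175 × 3 = 320.000 ms.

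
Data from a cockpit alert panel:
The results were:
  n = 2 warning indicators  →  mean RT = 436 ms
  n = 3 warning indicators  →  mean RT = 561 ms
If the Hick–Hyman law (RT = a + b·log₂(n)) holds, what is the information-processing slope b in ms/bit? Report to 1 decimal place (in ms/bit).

b = (RT₂ − RT₁)/(log₂ n₂ − log₂ n₁) = (561 − 436)/(1.5850 − 1) = 213.689 ms/bit.

213.7 ms/bit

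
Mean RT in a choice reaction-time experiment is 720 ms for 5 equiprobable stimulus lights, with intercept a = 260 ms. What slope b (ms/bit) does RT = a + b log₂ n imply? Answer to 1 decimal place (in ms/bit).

198.1 ms/bit

5 alternatives carry log₂ 5 = 2.3219 bits; the choice cost is 720 − 260 = 460 ms, so b = 460/2.3219 = 198.111 ms/bit.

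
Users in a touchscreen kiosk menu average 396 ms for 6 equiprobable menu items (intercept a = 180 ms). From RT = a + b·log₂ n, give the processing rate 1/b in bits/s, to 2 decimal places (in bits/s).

Choice component = 396 − 180 = 216 ms over log₂(6) = 2.5850 bits.
b = 216 / 2.5850 = 83.560 ms/bit, so 1/b = 11.967 bits/s.

11.97 bits/s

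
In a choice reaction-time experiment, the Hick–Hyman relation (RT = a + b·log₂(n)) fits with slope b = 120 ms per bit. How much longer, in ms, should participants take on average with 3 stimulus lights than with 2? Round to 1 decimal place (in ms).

Only the slope matters, since a is common to both: ΔRT = b·log₂(n₂/n₁).
log₂(3) − log₂(2) = 1.5850 − 1 = 0.5850.
ΔRT = 120 × 0.5850 = 70.196 ms.

70.2 ms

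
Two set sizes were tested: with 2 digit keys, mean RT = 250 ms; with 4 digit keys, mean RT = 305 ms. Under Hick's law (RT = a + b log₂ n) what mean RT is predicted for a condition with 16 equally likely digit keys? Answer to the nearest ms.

415 ms

RT is linear in log₂ n, so two points fix the line:
  b = (305 − 250) / (log₂ 4 − log₂ 2) = 55 / (2 − 1) = 55 ms/bit
  a = 250 − 55 × 1 = 195 ms
Then RT(16) = 195 + 55 × log₂ 16 = 195 + 55 × 4 ≈ 415.000 ms.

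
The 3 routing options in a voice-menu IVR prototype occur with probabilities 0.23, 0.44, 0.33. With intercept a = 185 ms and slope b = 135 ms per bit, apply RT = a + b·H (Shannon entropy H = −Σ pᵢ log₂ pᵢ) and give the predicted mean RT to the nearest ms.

392 ms

H = 0.23·log₂(1/0.23) + 0.44·log₂(1/0.44) + 0.33·log₂(1/0.33) = 1.5366 bits.
RT = 185 + 135 × 1.5366 = 392.45 ms.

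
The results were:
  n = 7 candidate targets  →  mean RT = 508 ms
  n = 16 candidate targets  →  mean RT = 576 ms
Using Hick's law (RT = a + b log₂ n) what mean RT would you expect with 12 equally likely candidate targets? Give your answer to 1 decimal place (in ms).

552.3 ms

With log₂ n on the abscissa the relation is linear; from the two conditions:
  b = (576 − 508) / (log₂ 16 − log₂ 7) = 68 / (4 − 2.8074) = 57.016 ms/bit
  a = 508 − 57.016 × 2.8074 = 347.936 ms
Then RT(12) = 347.936 + 57.016 × log₂ 12 = 347.936 + 57.016 × 3.5850 ≈ 552.336 ms.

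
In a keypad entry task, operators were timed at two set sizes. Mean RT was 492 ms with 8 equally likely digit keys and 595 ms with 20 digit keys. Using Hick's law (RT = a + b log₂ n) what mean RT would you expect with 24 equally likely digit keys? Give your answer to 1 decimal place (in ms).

Solve the two-equation system in a and b:
  b = (595 − 492) / (log₂ 20 − log₂ 8) = 103 / (4.3219 − 3) = 77.916 ms/bit
  a = 492 − 77.916 × 3 = 258.251 ms
Then RT(24) = 258.251 + 77.916 × log₂ 24 = 258.251 + 77.916 × 4.5850 ≈ 615.495 ms.

615.5 ms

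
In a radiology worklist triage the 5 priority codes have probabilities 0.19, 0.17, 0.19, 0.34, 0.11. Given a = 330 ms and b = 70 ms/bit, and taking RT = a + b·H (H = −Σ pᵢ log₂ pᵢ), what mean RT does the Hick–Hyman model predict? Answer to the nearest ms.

H = 0.19·log₂(1/0.19) + 0.17·log₂(1/0.17) + 0.19·log₂(1/0.19) + 0.34·log₂(1/0.34) + 0.11·log₂(1/0.11) = 2.2245 bits.
RT = 330 + 70 × 2.2245 = 485.72 ms.

486 ms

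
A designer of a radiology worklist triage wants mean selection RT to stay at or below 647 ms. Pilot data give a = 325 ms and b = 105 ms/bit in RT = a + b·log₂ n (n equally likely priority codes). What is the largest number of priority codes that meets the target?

8

Set 325 + 105·log₂ n ≤ 647 → log₂ n ≤ (647 − 325)/105 = 3.0667.
So n ≤ 2^3.0667 = 8.378; the largest integer n is 8.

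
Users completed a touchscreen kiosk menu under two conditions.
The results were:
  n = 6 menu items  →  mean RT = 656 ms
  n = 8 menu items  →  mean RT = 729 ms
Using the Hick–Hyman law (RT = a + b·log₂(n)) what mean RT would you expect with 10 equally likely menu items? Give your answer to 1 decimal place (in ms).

785.6 ms

RT is linear in log₂ n, so two points fix the line:
  b = (729 − 656) / (log₂ 8 − log₂ 6) = 73 / (3 − 2.5850) = 175.888 ms/bit
  a = 656 − 175.888 × 2.5850 = 201.337 ms
Then RT(10) = 201.337 + 175.888 × log₂ 10 = 201.337 + 175.888 × 3.3219 ≈ 785.623 ms.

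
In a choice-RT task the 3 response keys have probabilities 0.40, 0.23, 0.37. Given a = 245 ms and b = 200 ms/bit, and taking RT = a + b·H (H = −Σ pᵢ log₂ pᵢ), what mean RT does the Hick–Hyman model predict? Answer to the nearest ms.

554 ms

Entropy contributions −pᵢ log₂ pᵢ: 0.5288, 0.4877, 0.5307; sum H = 1.5472 bits.
RT = a + bH = 245 + 200·1.5472 = 554.43 ms.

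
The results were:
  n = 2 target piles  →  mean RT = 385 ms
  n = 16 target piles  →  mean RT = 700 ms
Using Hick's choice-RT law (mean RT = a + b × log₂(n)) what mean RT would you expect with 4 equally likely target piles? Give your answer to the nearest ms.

490 ms

Solve the two-equation system in a and b:
  b = (700 − 385) / (log₂ 16 − log₂ 2) = 315 / (4 − 1) = 105 ms/bit
  a = 385 − 105 × 1 = 280 ms
Then RT(4) = 280 + 105 × log₂ 4 = 280 + 105 × 2 ≈ 490.000 ms.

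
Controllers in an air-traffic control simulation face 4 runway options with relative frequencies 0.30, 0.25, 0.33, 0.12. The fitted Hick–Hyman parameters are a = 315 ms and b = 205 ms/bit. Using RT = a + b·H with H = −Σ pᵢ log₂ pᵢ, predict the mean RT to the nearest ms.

H = 0.30·log₂(1/0.30) + 0.25·log₂(1/0.25) + 0.33·log₂(1/0.33) + 0.12·log₂(1/0.12) = 1.9160 bits.
RT = 315 + 205 × 1.9160 = 707.78 ms.

708 ms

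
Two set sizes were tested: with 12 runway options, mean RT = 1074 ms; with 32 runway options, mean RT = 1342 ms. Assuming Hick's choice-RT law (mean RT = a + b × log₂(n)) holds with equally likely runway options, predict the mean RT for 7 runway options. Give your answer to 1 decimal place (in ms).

Solve the two-equation system in a and b:
  b = (1342 − 1074) / (log₂ 32 − log₂ 12) = 268 / (5 − 3.5850) = 189.394 ms/bit
  a = 1074 − 189.394 × 3.5850 = 395.029 ms
Then RT(7) = 395.029 + 189.394 × log₂ 7 = 395.029 + 189.394 × 2.8074 ≈ 926.726 ms.

926.7 ms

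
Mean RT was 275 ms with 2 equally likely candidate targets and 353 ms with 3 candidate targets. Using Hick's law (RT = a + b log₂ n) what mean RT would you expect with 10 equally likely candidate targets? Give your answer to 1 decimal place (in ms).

584.6 ms

Fit slope and intercept:
  b = (353 − 275) / (log₂ 3 − log₂ 2) = 78 / (1.5850 − 1) = 133.342 ms/bit
  a = 275 − 133.342 × 1 = 141.658 ms
Then RT(10) = 141.658 + 133.342 × log₂ 10 = 141.658 + 133.342 × 3.3219 ≈ 584.610 ms.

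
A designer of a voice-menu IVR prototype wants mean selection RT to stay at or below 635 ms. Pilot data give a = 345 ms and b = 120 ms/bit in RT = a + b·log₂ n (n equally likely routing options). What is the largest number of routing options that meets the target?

120·log₂ n ≤ 635 − 345 = 290, giving log₂ n ≤ 2.4167 and n ≤ 5.339. The largest whole number is 5.

5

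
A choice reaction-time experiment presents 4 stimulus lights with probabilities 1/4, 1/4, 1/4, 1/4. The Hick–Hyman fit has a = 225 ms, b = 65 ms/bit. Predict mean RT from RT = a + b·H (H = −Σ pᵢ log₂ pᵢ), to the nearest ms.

355 ms

H = −Σ pᵢ log₂ pᵢ = 0.25·2 + 0.25·2 + 0.25·2 + 0.25·2 = 2.000 bits.
RT = 225 + 65 × 2.000 = 355.00 ms.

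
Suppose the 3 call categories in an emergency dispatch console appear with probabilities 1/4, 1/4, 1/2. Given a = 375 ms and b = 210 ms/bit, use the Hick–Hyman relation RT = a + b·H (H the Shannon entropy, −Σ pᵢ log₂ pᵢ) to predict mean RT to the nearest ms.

H = −Σ pᵢ log₂ pᵢ = 0.25·2 + 0.25·2 + 0.5·1 = 1.500 bits.
RT = 375 + 210 × 1.500 = 690.00 ms.

690 ms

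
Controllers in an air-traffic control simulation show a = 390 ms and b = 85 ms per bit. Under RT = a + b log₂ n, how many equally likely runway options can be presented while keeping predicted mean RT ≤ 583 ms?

Set 390 + 85·log₂ n ≤ 583 → log₂ n ≤ (583 − 390)/85 = 2.2706.
So n ≤ 2^2.2706 = 4.825; the largest integer n is 4.

4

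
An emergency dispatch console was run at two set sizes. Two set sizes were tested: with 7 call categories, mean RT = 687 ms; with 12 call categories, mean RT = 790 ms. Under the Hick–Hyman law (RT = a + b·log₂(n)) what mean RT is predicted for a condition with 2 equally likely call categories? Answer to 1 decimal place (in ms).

Solve the two-equation system in a and b:
  b = (790 − 687) / (log₂ 12 − log₂ 7) = 103 / (3.5850 − 2.8074) = 132.458 ms/bit
  a = 687 − 132.458 × 2.8074 = 315.145 ms
Then RT(2) = 315.145 + 132.458 × log₂ 2 = 315.145 + 132.458 × 1 ≈ 447.602 ms.

447.6 ms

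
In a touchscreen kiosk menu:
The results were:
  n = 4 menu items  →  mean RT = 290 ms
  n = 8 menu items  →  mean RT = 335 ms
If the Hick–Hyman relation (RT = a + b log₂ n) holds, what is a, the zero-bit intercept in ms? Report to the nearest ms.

The slope on a log₂ axis is (335 − 290) / (3 − 2) = 45 ms/bit.
Intercept: a = 290 − 45·log₂(4) = 200.000 ms.

200 ms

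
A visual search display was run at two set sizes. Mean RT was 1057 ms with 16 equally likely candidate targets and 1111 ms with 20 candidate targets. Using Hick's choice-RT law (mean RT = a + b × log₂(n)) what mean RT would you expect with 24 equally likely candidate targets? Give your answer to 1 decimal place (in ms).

1155.1 ms

Solve the two-equation system in a and b:
  b = (1111 − 1057) / (log₂ 20 − log₂ 16) = 54 / (4.3219 − 4) = 167.739 ms/bit
  a = 1057 − 167.739 × 4 = 386.043 ms
Then RT(24) = 386.043 + 167.739 × log₂ 24 = 386.043 + 167.739 × 4.5850 ≈ 1155.121 ms.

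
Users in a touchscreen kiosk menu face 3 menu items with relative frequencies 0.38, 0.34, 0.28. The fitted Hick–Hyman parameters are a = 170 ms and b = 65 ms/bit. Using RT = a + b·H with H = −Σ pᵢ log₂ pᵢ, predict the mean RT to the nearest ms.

272 ms

Entropy contributions −pᵢ log₂ pᵢ: 0.5305, 0.5292, 0.5142; sum H = 1.5738 bits.
RT = a + bH = 170 + 65·1.5738 = 272.30 ms.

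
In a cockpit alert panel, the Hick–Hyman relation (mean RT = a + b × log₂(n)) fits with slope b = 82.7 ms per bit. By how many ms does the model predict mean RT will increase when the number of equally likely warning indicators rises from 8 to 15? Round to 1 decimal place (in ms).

ΔRT = (a + b log₂ n₂) − (a + b log₂ n₁) = b·(log₂ n₂ − log₂ n₁).
log₂(15) − log₂(8) = 3.9069 − 3 = 0.9069.
ΔRT = 82.7 × 0.9069 = 75.000 ms.

75.0 ms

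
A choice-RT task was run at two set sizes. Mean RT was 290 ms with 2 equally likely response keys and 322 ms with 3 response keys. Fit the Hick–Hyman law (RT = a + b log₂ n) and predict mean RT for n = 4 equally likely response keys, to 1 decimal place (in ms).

Solve the two-equation system in a and b:
  b = (322 − 290) / (log₂ 3 − log₂ 2) = 32 / (1.5850 − 1) = 54.704 ms/bit
  a = 290 − 54.704 × 1 = 235.296 ms
Then RT(4) = 235.296 + 54.704 × log₂ 4 = 235.296 + 54.704 × 2 ≈ 344.704 ms.

344.7 ms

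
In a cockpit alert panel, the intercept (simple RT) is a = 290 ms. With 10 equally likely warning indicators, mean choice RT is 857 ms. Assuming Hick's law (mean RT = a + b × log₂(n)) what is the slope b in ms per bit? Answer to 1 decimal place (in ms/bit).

log₂(10) = 3.3219 bits.
b = (RT − a)/log₂ n = (857 − 290) / 3.3219 = 170.684 ms/bit.

170.7 ms/bit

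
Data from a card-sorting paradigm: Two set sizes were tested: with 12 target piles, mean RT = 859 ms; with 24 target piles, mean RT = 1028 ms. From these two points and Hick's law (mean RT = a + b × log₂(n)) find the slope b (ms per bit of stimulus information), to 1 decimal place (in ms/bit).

169.0 ms/bit

Slope: b = (1028 − 859) / (log₂ 24 − log₂ 12) = 169/1.0000 = 169.000 ms/bit.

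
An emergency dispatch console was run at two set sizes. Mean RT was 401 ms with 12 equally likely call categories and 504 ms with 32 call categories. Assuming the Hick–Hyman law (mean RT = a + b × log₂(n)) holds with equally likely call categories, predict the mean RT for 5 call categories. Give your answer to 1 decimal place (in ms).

Solve the two-equation system in a and b:
  b = (504 − 401) / (log₂ 32 − log₂ 12) = 103 / (5 − 3.5850) = 72.790 ms/bit
  a = 401 − 72.790 × 3.5850 = 140.052 ms
Then RT(5) = 140.052 + 72.790 × log₂ 5 = 140.052 + 72.790 × 2.3219 ≈ 309.064 ms.

309.1 ms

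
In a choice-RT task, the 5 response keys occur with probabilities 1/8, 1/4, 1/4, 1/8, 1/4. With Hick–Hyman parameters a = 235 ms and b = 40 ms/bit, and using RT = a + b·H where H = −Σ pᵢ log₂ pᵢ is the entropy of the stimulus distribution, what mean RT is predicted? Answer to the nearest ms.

Each term −pᵢ log₂ pᵢ: 0.125·3 + 0.25·2 + 0.25·2 + 0.125·3 + 0.25·2; summed, H = 2.250 bits.
Mean RT = a + bH = 235 + 40·2.250 = 325.00 ms.

325 ms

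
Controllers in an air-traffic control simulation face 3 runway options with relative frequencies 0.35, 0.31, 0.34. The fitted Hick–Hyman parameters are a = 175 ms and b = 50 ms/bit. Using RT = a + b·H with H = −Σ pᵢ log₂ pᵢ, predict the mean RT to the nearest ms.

Entropy contributions −pᵢ log₂ pᵢ: 0.5301, 0.5238, 0.5292; sum H = 1.5831 bits.
RT = a + bH = 175 + 50·1.5831 = 254.15 ms.

254 ms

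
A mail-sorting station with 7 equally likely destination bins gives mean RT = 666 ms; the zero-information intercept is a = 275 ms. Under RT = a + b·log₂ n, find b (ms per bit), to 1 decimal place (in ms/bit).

139.3 ms/bit

7 alternatives carry log₂ 7 = 2.8074 bits; the choice cost is 666 − 275 = 391 ms, so b = 391/2.8074 = 139.277 ms/bit.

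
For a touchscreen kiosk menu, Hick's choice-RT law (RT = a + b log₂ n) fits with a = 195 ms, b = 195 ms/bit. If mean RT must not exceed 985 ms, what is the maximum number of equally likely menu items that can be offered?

195·log₂ n ≤ 985 − 195 = 790, giving log₂ n ≤ 4.0513 and n ≤ 16.579. The largest whole number is 16.

16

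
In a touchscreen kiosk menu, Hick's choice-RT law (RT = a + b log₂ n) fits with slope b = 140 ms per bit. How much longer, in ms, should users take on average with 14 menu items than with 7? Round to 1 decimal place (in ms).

140.0 ms

The intercept a cancels: ΔRT = b·(log₂ n₂ − log₂ n₁) = b·log₂(n₂/n₁).
log₂(14) − log₂(7) = log₂(14/7) = log₂(2) = 1.
ΔRT = 140 × 1.0000 = 140.000 ms.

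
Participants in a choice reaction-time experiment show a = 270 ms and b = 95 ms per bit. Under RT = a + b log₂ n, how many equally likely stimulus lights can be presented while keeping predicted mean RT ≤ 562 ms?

8

95·log₂ n ≤ 562 − 270 = 292, giving log₂ n ≤ 3.0737 and n ≤ 8.419. The largest whole number is 8.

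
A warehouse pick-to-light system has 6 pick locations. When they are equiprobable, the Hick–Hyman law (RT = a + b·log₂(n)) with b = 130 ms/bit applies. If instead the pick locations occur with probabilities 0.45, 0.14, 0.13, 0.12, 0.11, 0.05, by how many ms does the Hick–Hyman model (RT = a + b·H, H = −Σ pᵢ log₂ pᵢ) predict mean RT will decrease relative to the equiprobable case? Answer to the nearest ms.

46 ms

Equiprobable entropy H₀ = log₂ 6 = 2.5850 bits.
Skewed entropy H = −Σ pᵢ log₂ pᵢ = 2.2316 bits.
ΔRT = b·(H₀ − H) = 130 × 0.3534 = 45.94 ms.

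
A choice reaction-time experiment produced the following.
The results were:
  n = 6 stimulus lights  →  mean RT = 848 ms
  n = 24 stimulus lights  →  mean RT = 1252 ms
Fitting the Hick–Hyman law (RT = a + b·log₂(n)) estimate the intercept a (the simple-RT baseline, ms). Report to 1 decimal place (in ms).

325.8 ms

Slope: b = (1252 − 848) / (log₂ 24 − log₂ 6) = 404/2.0000 = 202.000 ms/bit.
a = RT₁ − b·log₂ n₁ = 848 − 202.000 × 2.5850 = 325.838 ms.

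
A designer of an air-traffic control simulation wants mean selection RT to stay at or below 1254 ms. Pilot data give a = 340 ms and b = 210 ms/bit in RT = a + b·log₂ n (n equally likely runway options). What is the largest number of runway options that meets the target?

Set 340 + 210·log₂ n ≤ 1254 → log₂ n ≤ (1254 − 340)/210 = 4.3524.
So n ≤ 2^4.3524 = 20.427; the largest integer n is 20.

20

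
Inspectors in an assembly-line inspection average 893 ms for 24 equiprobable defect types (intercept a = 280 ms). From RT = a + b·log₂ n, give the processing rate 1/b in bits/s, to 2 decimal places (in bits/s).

Choice component = 893 − 280 = 613 ms over log₂(24) = 4.5850 bits.
b = 613 / 4.5850 = 133.698 ms/bit, so 1/b = 7.480 bits/s.

7.48 bits/s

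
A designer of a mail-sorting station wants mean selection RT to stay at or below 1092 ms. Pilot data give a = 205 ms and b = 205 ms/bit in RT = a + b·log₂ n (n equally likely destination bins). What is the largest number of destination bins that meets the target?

205·log₂ n ≤ 1092 − 205 = 887, giving log₂ n ≤ 4.3268 and n ≤ 20.068. The largest whole number is 20.

20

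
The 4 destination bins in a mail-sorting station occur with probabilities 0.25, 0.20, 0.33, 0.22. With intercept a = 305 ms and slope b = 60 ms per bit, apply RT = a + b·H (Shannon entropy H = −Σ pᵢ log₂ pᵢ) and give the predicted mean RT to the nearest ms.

423 ms

Entropy contributions −pᵢ log₂ pᵢ: 0.5000, 0.4644, 0.5278, 0.4806; sum H = 1.9728 bits.
RT = a + bH = 305 + 60·1.9728 = 423.37 ms.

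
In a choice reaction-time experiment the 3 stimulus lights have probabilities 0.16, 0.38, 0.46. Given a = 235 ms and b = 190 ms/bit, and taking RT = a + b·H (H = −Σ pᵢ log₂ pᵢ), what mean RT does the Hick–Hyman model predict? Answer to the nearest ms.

Entropy contributions −pᵢ log₂ pᵢ: 0.4230, 0.5305, 0.5153; sum H = 1.4688 bits.
RT = a + bH = 235 + 190·1.4688 = 514.07 ms.

514 ms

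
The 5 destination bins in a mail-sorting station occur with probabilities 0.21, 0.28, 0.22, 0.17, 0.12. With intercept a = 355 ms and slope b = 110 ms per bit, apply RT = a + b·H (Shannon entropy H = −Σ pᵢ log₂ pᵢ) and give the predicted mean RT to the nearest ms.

605 ms

H = 0.21·log₂(1/0.21) + 0.28·log₂(1/0.28) + 0.22·log₂(1/0.22) + 0.17·log₂(1/0.17) + 0.12·log₂(1/0.12) = 2.2693 bits.
RT = 355 + 110 × 2.2693 = 604.62 ms.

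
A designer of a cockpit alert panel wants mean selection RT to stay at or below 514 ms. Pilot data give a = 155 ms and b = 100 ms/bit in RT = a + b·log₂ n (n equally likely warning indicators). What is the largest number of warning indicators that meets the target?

Set 155 + 100·log₂ n ≤ 514 → log₂ n ≤ (514 − 155)/100 = 3.5900.
So n ≤ 2^3.5900 = 12.042; the largest integer n is 12.

12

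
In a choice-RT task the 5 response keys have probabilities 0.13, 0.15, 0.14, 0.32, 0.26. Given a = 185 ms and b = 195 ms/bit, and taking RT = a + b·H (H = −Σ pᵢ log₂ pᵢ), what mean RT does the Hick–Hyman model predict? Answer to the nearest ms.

Entropy contributions −pᵢ log₂ pᵢ: 0.3826, 0.4105, 0.3971, 0.5260, 0.5053; sum H = 2.2216 bits.
RT = a + bH = 185 + 195·2.2216 = 618.22 ms.

618 ms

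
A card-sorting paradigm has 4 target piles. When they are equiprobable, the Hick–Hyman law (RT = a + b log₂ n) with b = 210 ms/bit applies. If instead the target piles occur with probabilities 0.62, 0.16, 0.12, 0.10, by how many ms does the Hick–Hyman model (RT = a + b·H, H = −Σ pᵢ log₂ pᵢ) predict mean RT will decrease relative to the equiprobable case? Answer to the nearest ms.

The RT saving is b·ΔH. Equiprobable H₀ = log₂(4) = 2.0000 bits; with the given probabilities H = 1.5499 bits.
b·(H₀ − H) = 210 × (2.0000 − 1.5499) = 94.53 ms.

95 ms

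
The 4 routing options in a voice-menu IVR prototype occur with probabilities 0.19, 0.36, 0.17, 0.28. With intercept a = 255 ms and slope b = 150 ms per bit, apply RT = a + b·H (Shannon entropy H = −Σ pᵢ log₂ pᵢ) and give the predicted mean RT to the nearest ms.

545 ms

Entropy contributions −pᵢ log₂ pᵢ: 0.4552, 0.5306, 0.4346, 0.5142; sum H = 1.9346 bits.
RT = a + bH = 255 + 150·1.9346 = 545.20 ms.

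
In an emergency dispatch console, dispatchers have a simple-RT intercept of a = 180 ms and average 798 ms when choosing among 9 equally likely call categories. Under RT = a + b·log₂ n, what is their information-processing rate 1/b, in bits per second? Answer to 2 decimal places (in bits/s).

5.13 bits/s

b = (798 − 180)/log₂ 9 = 618/3.1699 = 194.957 ms per bit = 0.19496 s/bit; the reciprocal is 5.129 bits/s.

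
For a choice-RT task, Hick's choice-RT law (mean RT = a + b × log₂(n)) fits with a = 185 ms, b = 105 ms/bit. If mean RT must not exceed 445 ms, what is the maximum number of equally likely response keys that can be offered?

Information budget: (445 − 185)/105 = 2.4762 bits, so n ≤ 2^2.4762 = 5.564 → at most 5.

5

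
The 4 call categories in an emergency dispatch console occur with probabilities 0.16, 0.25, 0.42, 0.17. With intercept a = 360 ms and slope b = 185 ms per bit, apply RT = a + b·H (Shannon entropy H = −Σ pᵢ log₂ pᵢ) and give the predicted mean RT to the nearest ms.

708 ms

Entropy contributions −pᵢ log₂ pᵢ: 0.4230, 0.5000, 0.5256, 0.4346; sum H = 1.8833 bits.
RT = a + bH = 360 + 185·1.8833 = 708.40 ms.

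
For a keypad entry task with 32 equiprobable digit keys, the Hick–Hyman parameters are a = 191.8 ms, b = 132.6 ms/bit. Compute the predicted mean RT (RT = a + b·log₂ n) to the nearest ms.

855 ms

log₂(32) = 5 bits, so RT = 191.8 + 132.6 × 5 ≈ 854.800 ms.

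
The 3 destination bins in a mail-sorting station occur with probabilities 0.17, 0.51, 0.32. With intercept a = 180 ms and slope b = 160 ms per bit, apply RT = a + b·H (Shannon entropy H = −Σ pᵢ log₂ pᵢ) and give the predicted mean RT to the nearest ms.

Entropy contributions −pᵢ log₂ pᵢ: 0.4346, 0.4954, 0.5260; sum H = 1.4561 bits.
RT = a + bH = 180 + 160·1.4561 = 412.97 ms.

413 ms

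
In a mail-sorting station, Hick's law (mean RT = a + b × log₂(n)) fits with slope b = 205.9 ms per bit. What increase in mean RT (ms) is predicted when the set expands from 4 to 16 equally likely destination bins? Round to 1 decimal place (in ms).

The intercept a cancels: ΔRT = b·(log₂ n₂ − log₂ n₁) = b·log₂(n₂/n₁).
log₂(16) − log₂(4) = log₂(16/4) = log₂(4) = 2.
ΔRT = 205.9 × 2.0000 = 411.800 ms.

411.8 ms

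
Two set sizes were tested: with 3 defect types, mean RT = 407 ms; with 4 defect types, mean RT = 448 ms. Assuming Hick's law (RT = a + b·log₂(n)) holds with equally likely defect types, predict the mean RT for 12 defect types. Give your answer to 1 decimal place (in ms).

Fit slope and intercept:
  b = (448 − 407) / (log₂ 4 − log₂ 3) = 41 / (2 − 1.5850) = 98.786 ms/bit
  a = 407 − 98.786 × 1.5850 = 250.427 ms
Then RT(12) = 250.427 + 98.786 × log₂ 12 = 250.427 + 98.786 × 3.5850 ≈ 604.573 ms.

604.6 ms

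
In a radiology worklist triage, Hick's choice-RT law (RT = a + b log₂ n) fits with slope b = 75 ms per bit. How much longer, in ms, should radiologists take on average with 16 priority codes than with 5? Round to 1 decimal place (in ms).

125.9 ms

The intercept a cancels: ΔRT = b·(log₂ n₂ − log₂ n₁) = b·log₂(n₂/n₁).
log₂(16) − log₂(5) = 4 − 2.3219 = 1.6781.
ΔRT = 75 × 1.6781 = 125.855 ms.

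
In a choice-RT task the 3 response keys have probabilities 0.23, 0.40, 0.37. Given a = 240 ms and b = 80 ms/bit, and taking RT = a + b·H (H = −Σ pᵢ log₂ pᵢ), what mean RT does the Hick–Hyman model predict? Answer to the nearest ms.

364 ms

Entropy contributions −pᵢ log₂ pᵢ: 0.4877, 0.5288, 0.5307; sum H = 1.5472 bits.
RT = a + bH = 240 + 80·1.5472 = 363.77 ms.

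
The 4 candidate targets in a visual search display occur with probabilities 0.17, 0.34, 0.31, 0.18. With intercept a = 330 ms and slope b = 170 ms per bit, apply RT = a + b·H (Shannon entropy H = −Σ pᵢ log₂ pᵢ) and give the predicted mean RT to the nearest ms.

Entropy contributions −pᵢ log₂ pᵢ: 0.4346, 0.5292, 0.5238, 0.4453; sum H = 1.9329 bits.
RT = a + bH = 330 + 170·1.9329 = 658.59 ms.

659 ms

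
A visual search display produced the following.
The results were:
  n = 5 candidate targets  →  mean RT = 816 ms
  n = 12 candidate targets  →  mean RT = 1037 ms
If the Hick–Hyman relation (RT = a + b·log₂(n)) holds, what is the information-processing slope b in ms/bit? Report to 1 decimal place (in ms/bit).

b = (RT₂ − RT₁)/(log₂ n₂ − log₂ n₁) = (1037 − 816)/(3.5850 − 2.3219) = 174.975 ms/bit.

175.0 ms/bit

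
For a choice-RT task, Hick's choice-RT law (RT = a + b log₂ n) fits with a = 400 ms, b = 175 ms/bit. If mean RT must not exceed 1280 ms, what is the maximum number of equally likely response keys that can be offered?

32

175·log₂ n ≤ 1280 − 400 = 880, giving log₂ n ≤ 5.0286 and n ≤ 32.640. The largest whole number is 32.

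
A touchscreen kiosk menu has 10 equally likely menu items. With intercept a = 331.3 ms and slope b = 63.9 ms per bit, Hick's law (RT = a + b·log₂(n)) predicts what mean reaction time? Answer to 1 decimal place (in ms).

543.6 ms

log₂(10) = 3.3219 bits, so RT = 331.3 + 63.9 × 3.3219 ≈ 543.571 ms.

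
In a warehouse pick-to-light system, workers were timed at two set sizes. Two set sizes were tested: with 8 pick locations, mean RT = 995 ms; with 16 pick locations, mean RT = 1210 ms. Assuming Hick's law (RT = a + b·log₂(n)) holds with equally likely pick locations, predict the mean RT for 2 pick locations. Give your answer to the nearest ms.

565 ms

Solve the two-equation system in a and b:
  b = (1210 − 995) / (log₂ 16 − log₂ 8) = 215 / (4 − 3) = 215 ms/bit
  a = 995 − 215 × 3 = 350 ms
Then RT(2) = 350 + 215 × log₂ 2 = 350 + 215 × 1 ≈ 565.000 ms.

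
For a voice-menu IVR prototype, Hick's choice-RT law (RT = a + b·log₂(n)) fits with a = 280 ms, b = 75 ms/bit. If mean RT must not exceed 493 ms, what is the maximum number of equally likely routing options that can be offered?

Information budget: (493 − 280)/75 = 2.8400 bits, so n ≤ 2^2.8400 = 7.160 → at most 7.

7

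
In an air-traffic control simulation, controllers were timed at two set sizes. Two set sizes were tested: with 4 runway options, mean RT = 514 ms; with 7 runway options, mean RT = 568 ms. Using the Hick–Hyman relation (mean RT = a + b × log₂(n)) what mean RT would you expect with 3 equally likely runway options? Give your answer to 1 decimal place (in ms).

486.2 ms

RT is linear in log₂ n, so two points fix the line:
  b = (568 − 514) / (log₂ 7 − log₂ 4) = 54 / (2.8074 − 2) = 66.885 ms/bit
  a = 514 − 66.885 × 2 = 380.230 ms
Then RT(3) = 380.230 + 66.885 × log₂ 3 = 380.230 + 66.885 × 1.5850 ≈ 486.240 ms.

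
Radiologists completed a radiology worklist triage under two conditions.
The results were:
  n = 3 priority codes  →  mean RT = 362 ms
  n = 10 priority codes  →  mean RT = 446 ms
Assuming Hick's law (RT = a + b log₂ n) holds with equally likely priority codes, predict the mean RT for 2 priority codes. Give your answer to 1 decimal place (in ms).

333.7 ms

RT is linear in log₂ n, so two points fix the line:
  b = (446 − 362) / (log₂ 10 − log₂ 3) = 84 / (3.3219 − 1.5850) = 48.360 ms/bit
  a = 362 − 48.360 × 1.5850 = 285.351 ms
Then RT(2) = 285.351 + 48.360 × log₂ 2 = 285.351 + 48.360 × 1 ≈ 333.711 ms.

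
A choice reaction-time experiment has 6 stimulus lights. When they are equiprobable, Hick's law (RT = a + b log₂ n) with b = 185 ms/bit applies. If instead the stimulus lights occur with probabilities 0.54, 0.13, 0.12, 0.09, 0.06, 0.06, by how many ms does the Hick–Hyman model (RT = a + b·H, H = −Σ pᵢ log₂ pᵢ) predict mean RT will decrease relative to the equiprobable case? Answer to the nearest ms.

The RT saving is b·ΔH. Equiprobable H₀ = log₂(6) = 2.5850 bits; with the given probabilities H = 2.0295 bits.
b·(H₀ − H) = 185 × (2.5850 − 2.0295) = 102.77 ms.

103 ms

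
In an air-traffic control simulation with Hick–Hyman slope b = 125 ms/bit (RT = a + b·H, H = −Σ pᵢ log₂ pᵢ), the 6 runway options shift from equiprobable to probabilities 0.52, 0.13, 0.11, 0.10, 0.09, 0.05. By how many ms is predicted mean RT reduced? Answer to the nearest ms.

63 ms

Equiprobable entropy H₀ = log₂ 6 = 2.5850 bits.
Skewed entropy H = −Σ pᵢ log₂ pᵢ = 2.0845 bits.
ΔRT = b·(H₀ − H) = 125 × 0.5005 = 62.56 ms.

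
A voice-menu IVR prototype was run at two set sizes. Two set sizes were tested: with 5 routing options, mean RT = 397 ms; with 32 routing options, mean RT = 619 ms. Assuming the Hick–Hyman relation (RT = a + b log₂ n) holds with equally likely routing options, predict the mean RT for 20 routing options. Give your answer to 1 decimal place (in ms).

562.8 ms

Solve the two-equation system in a and b:
  b = (619 − 397) / (log₂ 32 − log₂ 5) = 222 / (5 − 2.3219) = 82.895 ms/bit
  a = 397 − 82.895 × 2.3219 = 204.523 ms
Then RT(20) = 204.523 + 82.895 × log₂ 20 = 204.523 + 82.895 × 4.3219 ≈ 562.791 ms.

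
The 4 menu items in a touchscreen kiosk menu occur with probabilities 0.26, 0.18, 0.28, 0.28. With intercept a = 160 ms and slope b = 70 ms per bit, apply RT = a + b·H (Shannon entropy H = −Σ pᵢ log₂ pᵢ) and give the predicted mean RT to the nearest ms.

H = 0.26·log₂(1/0.26) + 0.18·log₂(1/0.18) + 0.28·log₂(1/0.28) + 0.28·log₂(1/0.28) = 1.9790 bits.
RT = 160 + 70 × 1.9790 = 298.53 ms.

299 ms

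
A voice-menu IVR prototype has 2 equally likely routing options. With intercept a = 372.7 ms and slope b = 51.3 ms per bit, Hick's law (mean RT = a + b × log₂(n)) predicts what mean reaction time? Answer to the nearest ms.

log₂(2) = 1 bits, so RT = 372.7 + 51.3 × 1 ≈ 424.000 ms.

424 ms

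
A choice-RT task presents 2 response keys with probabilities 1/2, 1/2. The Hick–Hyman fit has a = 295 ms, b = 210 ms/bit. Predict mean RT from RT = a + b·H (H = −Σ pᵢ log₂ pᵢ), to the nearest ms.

H = −Σ pᵢ log₂ pᵢ = 0.5·1 + 0.5·1 = 1.000 bits.
RT = 295 + 210 × 1.000 = 505.00 ms.

505 ms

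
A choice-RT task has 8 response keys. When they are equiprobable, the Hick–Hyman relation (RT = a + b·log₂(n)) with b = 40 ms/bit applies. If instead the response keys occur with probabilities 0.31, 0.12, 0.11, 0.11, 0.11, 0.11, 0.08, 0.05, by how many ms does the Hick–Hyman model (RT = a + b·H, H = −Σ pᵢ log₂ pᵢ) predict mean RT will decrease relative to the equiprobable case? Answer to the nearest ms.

8 ms

The RT saving is b·ΔH. Equiprobable H₀ = log₂(8) = 3.0000 bits; with the given probabilities H = 2.7996 bits.
b·(H₀ − H) = 40 × (3.0000 − 2.7996) = 8.02 ms.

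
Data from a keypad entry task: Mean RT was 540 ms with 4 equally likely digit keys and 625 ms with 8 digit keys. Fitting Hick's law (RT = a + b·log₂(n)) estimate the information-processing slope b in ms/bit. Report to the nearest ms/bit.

85 ms/bit

b = (RT₂ − RT₁)/(log₂ n₂ − log₂ n₁) = (625 − 540)/(3 − 2) = 85 ms/bit.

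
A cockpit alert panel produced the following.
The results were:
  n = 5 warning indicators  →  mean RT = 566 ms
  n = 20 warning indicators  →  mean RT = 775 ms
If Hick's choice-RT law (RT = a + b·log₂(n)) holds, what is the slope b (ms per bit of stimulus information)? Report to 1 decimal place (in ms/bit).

Slope: b = (775 − 566) / (log₂ 20 − log₂ 5) = 209/2.0000 = 104.500 ms/bit.

104.5 ms/bit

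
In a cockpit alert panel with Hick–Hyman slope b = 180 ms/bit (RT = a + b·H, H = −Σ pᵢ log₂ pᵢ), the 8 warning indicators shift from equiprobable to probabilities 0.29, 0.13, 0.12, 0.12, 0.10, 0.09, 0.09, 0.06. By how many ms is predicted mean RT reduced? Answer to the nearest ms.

Equiprobable entropy H₀ = log₂ 8 = 3.0000 bits.
Skewed entropy H = −Σ pᵢ log₂ pᵢ = 2.8357 bits.
ΔRT = b·(H₀ − H) = 180 × 0.1643 = 29.57 ms.

30 ms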